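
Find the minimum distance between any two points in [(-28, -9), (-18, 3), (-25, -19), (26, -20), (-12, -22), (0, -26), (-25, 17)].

Computing all pairwise distances among 7 points:

d((-28, -9), (-18, 3)) = 15.6205
d((-28, -9), (-25, -19)) = 10.4403 <-- minimum
d((-28, -9), (26, -20)) = 55.109
d((-28, -9), (-12, -22)) = 20.6155
d((-28, -9), (0, -26)) = 32.7567
d((-28, -9), (-25, 17)) = 26.1725
d((-18, 3), (-25, -19)) = 23.0868
d((-18, 3), (26, -20)) = 49.6488
d((-18, 3), (-12, -22)) = 25.7099
d((-18, 3), (0, -26)) = 34.1321
d((-18, 3), (-25, 17)) = 15.6525
d((-25, -19), (26, -20)) = 51.0098
d((-25, -19), (-12, -22)) = 13.3417
d((-25, -19), (0, -26)) = 25.9615
d((-25, -19), (-25, 17)) = 36.0
d((26, -20), (-12, -22)) = 38.0526
d((26, -20), (0, -26)) = 26.6833
d((26, -20), (-25, 17)) = 63.0079
d((-12, -22), (0, -26)) = 12.6491
d((-12, -22), (-25, 17)) = 41.1096
d((0, -26), (-25, 17)) = 49.7393

Closest pair: (-28, -9) and (-25, -19) with distance 10.4403

The closest pair is (-28, -9) and (-25, -19) with Euclidean distance 10.4403. For 7 points, brute-force pairwise comparison is shown above. For large n, the divide-and-conquer algorithm (sort by x, recurse on halves, check the dividing strip) achieves O(n log n).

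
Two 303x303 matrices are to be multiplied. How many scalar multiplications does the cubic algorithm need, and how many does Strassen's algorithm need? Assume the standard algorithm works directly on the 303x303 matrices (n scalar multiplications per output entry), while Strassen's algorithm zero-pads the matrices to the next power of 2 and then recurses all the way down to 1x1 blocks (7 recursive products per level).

Matrix multiplication for 303x303 matrices:

Strassen's algorithm requires power-of-2 dimensions. Pad 303x303 to 512x512 (next power of 2).

Standard algorithm: 303^3 = 27818127 multiplications
Strassen's algorithm: 7^(log2(512)) = 7^9 = 40353607 multiplications
Difference: 27818127 - 40353607 = -12535480 (Strassen uses MORE here due to padding overhead — for small or just-over-power-of-2 n, padding can outweigh the per-level savings)

Standard: 27818127 multiplications (303^3). Strassen: 40353607 multiplications (7^9, after padding to 512x512). Strassen reduces 8 recursive multiplications to 7 at each level.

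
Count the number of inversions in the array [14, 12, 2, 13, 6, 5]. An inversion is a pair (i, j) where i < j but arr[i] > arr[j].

Finding inversions in [14, 12, 2, 13, 6, 5]:

(0, 1): arr[0]=14 > arr[1]=12
(0, 2): arr[0]=14 > arr[2]=2
(0, 3): arr[0]=14 > arr[3]=13
(0, 4): arr[0]=14 > arr[4]=6
(0, 5): arr[0]=14 > arr[5]=5
(1, 2): arr[1]=12 > arr[2]=2
(1, 4): arr[1]=12 > arr[4]=6
(1, 5): arr[1]=12 > arr[5]=5
(3, 4): arr[3]=13 > arr[4]=6
(3, 5): arr[3]=13 > arr[5]=5
(4, 5): arr[4]=6 > arr[5]=5

Total inversions: 11

The array has 11 inversion(s): (0,1), (0,2), (0,3), (0,4), (0,5), (1,2), (1,4), (1,5), (3,4), (3,5), (4,5). Each pair (i,j) satisfies i < j and arr[i] > arr[j].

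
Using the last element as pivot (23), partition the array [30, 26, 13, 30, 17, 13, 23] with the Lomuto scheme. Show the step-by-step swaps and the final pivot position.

Lomuto partition with pivot = 23:

Initial array: [30, 26, 13, 30, 17, 13, 23]

arr[0]=30 > 23: no swap
arr[1]=26 > 23: no swap
arr[2]=13 <= 23: swap with position 0, array becomes [13, 26, 30, 30, 17, 13, 23]
arr[3]=30 > 23: no swap
arr[4]=17 <= 23: swap with position 1, array becomes [13, 17, 30, 30, 26, 13, 23]
arr[5]=13 <= 23: swap with position 2, array becomes [13, 17, 13, 30, 26, 30, 23]

Place pivot at position 3: [13, 17, 13, 23, 26, 30, 30]
Pivot position: 3

After partitioning with pivot 23, the array becomes [13, 17, 13, 23, 26, 30, 30]. The pivot is placed at index 3. All elements to the left of the pivot are <= 23, and all elements to the right are > 23.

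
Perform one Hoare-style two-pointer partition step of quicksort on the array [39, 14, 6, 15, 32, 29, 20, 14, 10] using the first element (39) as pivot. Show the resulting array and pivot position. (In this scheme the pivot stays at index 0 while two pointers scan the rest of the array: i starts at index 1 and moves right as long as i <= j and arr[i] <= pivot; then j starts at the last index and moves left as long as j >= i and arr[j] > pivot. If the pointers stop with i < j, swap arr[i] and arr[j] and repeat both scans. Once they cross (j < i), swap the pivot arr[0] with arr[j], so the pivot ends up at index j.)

Hoare-style two-pointer partition with pivot = 39:

Initial array: [39, 14, 6, 15, 32, 29, 20, 14, 10]

Pointers start at i = 1, j = 8.
i ends at 9, j ends at 8: the pointers have crossed (j < i), so scanning stops.

Swap pivot arr[0] with arr[8] to place pivot at position 8: [10, 14, 6, 15, 32, 29, 20, 14, 39]
Pivot position: 8

After partitioning with pivot 39, the array becomes [10, 14, 6, 15, 32, 29, 20, 14, 39]. The pivot is placed at index 8. All elements to the left of the pivot are <= 39, and all elements to the right are > 39.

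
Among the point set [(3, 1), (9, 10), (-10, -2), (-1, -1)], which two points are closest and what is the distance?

Computing all pairwise distances among 4 points:

d((3, 1), (9, 10)) = 10.8167
d((3, 1), (-10, -2)) = 13.3417
d((3, 1), (-1, -1)) = 4.4721 <-- minimum
d((9, 10), (-10, -2)) = 22.4722
d((9, 10), (-1, -1)) = 14.8661
d((-10, -2), (-1, -1)) = 9.0554

Closest pair: (3, 1) and (-1, -1) with distance 4.4721

The closest pair is (3, 1) and (-1, -1) with Euclidean distance 4.4721. For 4 points, brute-force pairwise comparison is shown above. For large n, the divide-and-conquer algorithm (sort by x, recurse on halves, check the dividing strip) achieves O(n log n).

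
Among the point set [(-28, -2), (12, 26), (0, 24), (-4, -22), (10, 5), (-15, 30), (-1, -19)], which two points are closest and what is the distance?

Computing all pairwise distances among 7 points:

d((-28, -2), (12, 26)) = 48.8262
d((-28, -2), (0, 24)) = 38.2099
d((-28, -2), (-4, -22)) = 31.241
d((-28, -2), (10, 5)) = 38.6394
d((-28, -2), (-15, 30)) = 34.5398
d((-28, -2), (-1, -19)) = 31.9061
d((12, 26), (0, 24)) = 12.1655
d((12, 26), (-4, -22)) = 50.5964
d((12, 26), (10, 5)) = 21.095
d((12, 26), (-15, 30)) = 27.2947
d((12, 26), (-1, -19)) = 46.8402
d((0, 24), (-4, -22)) = 46.1736
d((0, 24), (10, 5)) = 21.4709
d((0, 24), (-15, 30)) = 16.1555
d((0, 24), (-1, -19)) = 43.0116
d((-4, -22), (10, 5)) = 30.4138
d((-4, -22), (-15, 30)) = 53.1507
d((-4, -22), (-1, -19)) = 4.2426 <-- minimum
d((10, 5), (-15, 30)) = 35.3553
d((10, 5), (-1, -19)) = 26.4008
d((-15, 30), (-1, -19)) = 50.9608

Closest pair: (-4, -22) and (-1, -19) with distance 4.2426

The closest pair is (-4, -22) and (-1, -19) with Euclidean distance 4.2426. For 7 points, brute-force pairwise comparison is shown above. For large n, the divide-and-conquer algorithm (sort by x, recurse on halves, check the dividing strip) achieves O(n log n).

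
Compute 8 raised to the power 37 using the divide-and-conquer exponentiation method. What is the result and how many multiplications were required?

Computing 8^37 by squaring (build up from 8^1; each line after the first costs one multiplication):

8^1 = 8
8^2 = (8^1)^2 = 8^2 = 64
8^4 = (8^2)^2 = 64^2 = 4096
8^8 = (8^4)^2 = 4096^2 = 16777216
8^9 = 8 * 8^8 = 8 * 16777216 = 134217728
8^18 = (8^9)^2 = 134217728^2 = 18014398509481984
8^36 = (8^18)^2 = 18014398509481984^2 = 324518553658426726783156020576256
8^37 = 8 * 8^36 = 8 * 324518553658426726783156020576256 = 2596148429267413814265248164610048

Result: 2596148429267413814265248164610048
Multiplications needed: 7 (7 lines after 8^1)

8^37 = 2596148429267413814265248164610048. Using exponentiation by squaring, this requires 7 multiplications. The key idea: if the exponent is even, square the half-power; if odd, multiply by the base once.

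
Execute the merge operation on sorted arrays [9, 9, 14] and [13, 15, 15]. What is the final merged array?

Merging process:

Compare 9 vs 13: take 9 from left. Merged: [9]
Compare 9 vs 13: take 9 from left. Merged: [9, 9]
Compare 14 vs 13: take 13 from right. Merged: [9, 9, 13]
Compare 14 vs 15: take 14 from left. Merged: [9, 9, 13, 14]
Append remaining from right: [15, 15]. Merged: [9, 9, 13, 14, 15, 15]

Final merged array: [9, 9, 13, 14, 15, 15]
Total comparisons: 4

The merged array is [9, 9, 13, 14, 15, 15], requiring 4 comparisons. The merge step runs in O(n) time where n is the total number of elements.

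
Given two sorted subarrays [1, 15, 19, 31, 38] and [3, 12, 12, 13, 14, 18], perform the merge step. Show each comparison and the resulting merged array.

Merging process:

Compare 1 vs 3: take 1 from left. Merged: [1]
Compare 15 vs 3: take 3 from right. Merged: [1, 3]
Compare 15 vs 12: take 12 from right. Merged: [1, 3, 12]
Compare 15 vs 12: take 12 from right. Merged: [1, 3, 12, 12]
Compare 15 vs 13: take 13 from right. Merged: [1, 3, 12, 12, 13]
Compare 15 vs 14: take 14 from right. Merged: [1, 3, 12, 12, 13, 14]
Compare 15 vs 18: take 15 from left. Merged: [1, 3, 12, 12, 13, 14, 15]
Compare 19 vs 18: take 18 from right. Merged: [1, 3, 12, 12, 13, 14, 15, 18]
Append remaining from left: [19, 31, 38]. Merged: [1, 3, 12, 12, 13, 14, 15, 18, 19, 31, 38]

Final merged array: [1, 3, 12, 12, 13, 14, 15, 18, 19, 31, 38]
Total comparisons: 8

The merged array is [1, 3, 12, 12, 13, 14, 15, 18, 19, 31, 38], requiring 8 comparisons. The merge step runs in O(n) time where n is the total number of elements.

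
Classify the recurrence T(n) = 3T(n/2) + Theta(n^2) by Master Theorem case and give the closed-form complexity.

Master Theorem for T(n) = 3T(n/2) + O(n^2):

a = 3, b = 2, c = 2
log_b(a) = log_2(3) = 1.5850

Case 3: c = 2 > log_2(3) = 1.5850
T(n) = O(n^2) = O(n^2)

For T(n) = 3T(n/2) + O(n^2): log_2(3) = 1.5850. This is Case 3 of the Master Theorem (c > log_b(a), work dominated by root), giving O(n^2).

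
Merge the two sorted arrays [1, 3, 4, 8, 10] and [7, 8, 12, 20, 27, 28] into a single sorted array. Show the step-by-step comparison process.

Merging process:

Compare 1 vs 7: take 1 from left. Merged: [1]
Compare 3 vs 7: take 3 from left. Merged: [1, 3]
Compare 4 vs 7: take 4 from left. Merged: [1, 3, 4]
Compare 8 vs 7: take 7 from right. Merged: [1, 3, 4, 7]
Compare 8 vs 8: take 8 from left. Merged: [1, 3, 4, 7, 8]
Compare 10 vs 8: take 8 from right. Merged: [1, 3, 4, 7, 8, 8]
Compare 10 vs 12: take 10 from left. Merged: [1, 3, 4, 7, 8, 8, 10]
Append remaining from right: [12, 20, 27, 28]. Merged: [1, 3, 4, 7, 8, 8, 10, 12, 20, 27, 28]

Final merged array: [1, 3, 4, 7, 8, 8, 10, 12, 20, 27, 28]
Total comparisons: 7

The merged array is [1, 3, 4, 7, 8, 8, 10, 12, 20, 27, 28], requiring 7 comparisons. The merge step runs in O(n) time where n is the total number of elements.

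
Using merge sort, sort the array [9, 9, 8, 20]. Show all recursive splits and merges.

Merge sort trace:

Split: [9, 9, 8, 20] -> [9, 9] and [8, 20]
  Split: [9, 9] -> [9] and [9]
  Merge: [9] + [9] -> [9, 9]
  Split: [8, 20] -> [8] and [20]
  Merge: [8] + [20] -> [8, 20]
Merge: [9, 9] + [8, 20] -> [8, 9, 9, 20]

Final sorted array: [8, 9, 9, 20]

The merge sort proceeds by recursively splitting the array and merging sorted halves.
After all merges, the sorted array is [8, 9, 9, 20].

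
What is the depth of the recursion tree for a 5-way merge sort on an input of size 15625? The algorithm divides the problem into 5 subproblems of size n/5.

For divide and conquer with division factor 5:

Problem sizes at each level:
Level 0: 15625
Level 1: 3125
Level 2: 625
Level 3: 125
Level 4: 25
Level 5: 5
Level 6: 1

The root is level 0 and the size-1 base case is level 6 (the tree spans levels 0 through 6, i.e. 7 levels counting the root), so the depth is the number of divisions: log_5(15625) = 6

The recursion tree depth is log_5(15625) = 6. At each level, the problem size is divided by 5, so it takes 6 divisions to reduce to a base case of size 1. The algorithm makes 5 recursive calls at each level.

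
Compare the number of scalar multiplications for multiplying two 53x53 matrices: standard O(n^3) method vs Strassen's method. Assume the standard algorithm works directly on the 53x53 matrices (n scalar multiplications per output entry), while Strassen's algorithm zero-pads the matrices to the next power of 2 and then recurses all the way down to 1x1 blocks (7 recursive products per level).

Matrix multiplication for 53x53 matrices:

Strassen's algorithm requires power-of-2 dimensions. Pad 53x53 to 64x64 (next power of 2).

Standard algorithm: 53^3 = 148877 multiplications
Strassen's algorithm: 7^(log2(64)) = 7^6 = 117649 multiplications
Savings: 148877 - 117649 = 31228 multiplications

Standard: 148877 multiplications (53^3). Strassen: 117649 multiplications (7^6, after padding to 64x64). Strassen reduces 8 recursive multiplications to 7 at each level.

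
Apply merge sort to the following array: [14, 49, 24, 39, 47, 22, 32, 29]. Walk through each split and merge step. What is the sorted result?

Merge sort trace:

Split: [14, 49, 24, 39, 47, 22, 32, 29] -> [14, 49, 24, 39] and [47, 22, 32, 29]
  Split: [14, 49, 24, 39] -> [14, 49] and [24, 39]
    Split: [14, 49] -> [14] and [49]
    Merge: [14] + [49] -> [14, 49]
    Split: [24, 39] -> [24] and [39]
    Merge: [24] + [39] -> [24, 39]
  Merge: [14, 49] + [24, 39] -> [14, 24, 39, 49]
  Split: [47, 22, 32, 29] -> [47, 22] and [32, 29]
    Split: [47, 22] -> [47] and [22]
    Merge: [47] + [22] -> [22, 47]
    Split: [32, 29] -> [32] and [29]
    Merge: [32] + [29] -> [29, 32]
  Merge: [22, 47] + [29, 32] -> [22, 29, 32, 47]
Merge: [14, 24, 39, 49] + [22, 29, 32, 47] -> [14, 22, 24, 29, 32, 39, 47, 49]

Final sorted array: [14, 22, 24, 29, 32, 39, 47, 49]

The merge sort proceeds by recursively splitting the array and merging sorted halves.
After all merges, the sorted array is [14, 22, 24, 29, 32, 39, 47, 49].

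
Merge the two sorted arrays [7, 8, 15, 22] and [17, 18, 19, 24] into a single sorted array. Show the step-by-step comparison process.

Merging process:

Compare 7 vs 17: take 7 from left. Merged: [7]
Compare 8 vs 17: take 8 from left. Merged: [7, 8]
Compare 15 vs 17: take 15 from left. Merged: [7, 8, 15]
Compare 22 vs 17: take 17 from right. Merged: [7, 8, 15, 17]
Compare 22 vs 18: take 18 from right. Merged: [7, 8, 15, 17, 18]
Compare 22 vs 19: take 19 from right. Merged: [7, 8, 15, 17, 18, 19]
Compare 22 vs 24: take 22 from left. Merged: [7, 8, 15, 17, 18, 19, 22]
Append remaining from right: [24]. Merged: [7, 8, 15, 17, 18, 19, 22, 24]

Final merged array: [7, 8, 15, 17, 18, 19, 22, 24]
Total comparisons: 7

The merged array is [7, 8, 15, 17, 18, 19, 22, 24], requiring 7 comparisons. The merge step runs in O(n) time where n is the total number of elements.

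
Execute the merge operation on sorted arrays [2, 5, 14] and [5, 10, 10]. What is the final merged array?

Merging process:

Compare 2 vs 5: take 2 from left. Merged: [2]
Compare 5 vs 5: take 5 from left. Merged: [2, 5]
Compare 14 vs 5: take 5 from right. Merged: [2, 5, 5]
Compare 14 vs 10: take 10 from right. Merged: [2, 5, 5, 10]
Compare 14 vs 10: take 10 from right. Merged: [2, 5, 5, 10, 10]
Append remaining from left: [14]. Merged: [2, 5, 5, 10, 10, 14]

Final merged array: [2, 5, 5, 10, 10, 14]
Total comparisons: 5

The merged array is [2, 5, 5, 10, 10, 14], requiring 5 comparisons. The merge step runs in O(n) time where n is the total number of elements.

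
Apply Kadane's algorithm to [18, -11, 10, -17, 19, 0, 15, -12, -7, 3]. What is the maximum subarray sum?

Using Kadane's algorithm on [18, -11, 10, -17, 19, 0, 15, -12, -7, 3]:

Scanning through the array:
Position 1 (value -11): max_ending_here = 7, max_so_far = 18
Position 2 (value 10): max_ending_here = 17, max_so_far = 18
Position 3 (value -17): max_ending_here = 0, max_so_far = 18
Position 4 (value 19): max_ending_here = 19, max_so_far = 19
Position 5 (value 0): max_ending_here = 19, max_so_far = 19
Position 6 (value 15): max_ending_here = 34, max_so_far = 34
Position 7 (value -12): max_ending_here = 22, max_so_far = 34
Position 8 (value -7): max_ending_here = 15, max_so_far = 34
Position 9 (value 3): max_ending_here = 18, max_so_far = 34

Maximum subarray: [18, -11, 10, -17, 19, 0, 15]
Maximum sum: 34

The maximum subarray is [18, -11, 10, -17, 19, 0, 15] with sum 34. This subarray runs from index 0 to index 6.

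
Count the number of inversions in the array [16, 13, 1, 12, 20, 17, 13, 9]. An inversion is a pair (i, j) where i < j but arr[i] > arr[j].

Finding inversions in [16, 13, 1, 12, 20, 17, 13, 9]:

(0, 1): arr[0]=16 > arr[1]=13
(0, 2): arr[0]=16 > arr[2]=1
(0, 3): arr[0]=16 > arr[3]=12
(0, 6): arr[0]=16 > arr[6]=13
(0, 7): arr[0]=16 > arr[7]=9
(1, 2): arr[1]=13 > arr[2]=1
(1, 3): arr[1]=13 > arr[3]=12
(1, 7): arr[1]=13 > arr[7]=9
(3, 7): arr[3]=12 > arr[7]=9
(4, 5): arr[4]=20 > arr[5]=17
(4, 6): arr[4]=20 > arr[6]=13
(4, 7): arr[4]=20 > arr[7]=9
(5, 6): arr[5]=17 > arr[6]=13
(5, 7): arr[5]=17 > arr[7]=9
(6, 7): arr[6]=13 > arr[7]=9

Total inversions: 15

The array has 15 inversion(s): (0,1), (0,2), (0,3), (0,6), (0,7), (1,2), (1,3), (1,7), (3,7), (4,5), (4,6), (4,7), (5,6), (5,7), (6,7). Each pair (i,j) satisfies i < j and arr[i] > arr[j].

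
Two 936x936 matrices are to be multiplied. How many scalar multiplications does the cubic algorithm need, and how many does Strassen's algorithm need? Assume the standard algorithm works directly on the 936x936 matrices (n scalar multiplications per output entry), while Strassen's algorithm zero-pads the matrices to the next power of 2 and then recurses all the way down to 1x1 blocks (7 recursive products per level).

Matrix multiplication for 936x936 matrices:

Strassen's algorithm requires power-of-2 dimensions. Pad 936x936 to 1024x1024 (next power of 2).

Standard algorithm: 936^3 = 820025856 multiplications
Strassen's algorithm: 7^(log2(1024)) = 7^10 = 282475249 multiplications
Savings: 820025856 - 282475249 = 537550607 multiplications

Standard: 820025856 multiplications (936^3). Strassen: 282475249 multiplications (7^10, after padding to 1024x1024). Strassen reduces 8 recursive multiplications to 7 at each level.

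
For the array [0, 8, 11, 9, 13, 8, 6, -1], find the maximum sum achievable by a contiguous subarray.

Using Kadane's algorithm on [0, 8, 11, 9, 13, 8, 6, -1]:

Scanning through the array:
Position 1 (value 8): max_ending_here = 8, max_so_far = 8
Position 2 (value 11): max_ending_here = 19, max_so_far = 19
Position 3 (value 9): max_ending_here = 28, max_so_far = 28
Position 4 (value 13): max_ending_here = 41, max_so_far = 41
Position 5 (value 8): max_ending_here = 49, max_so_far = 49
Position 6 (value 6): max_ending_here = 55, max_so_far = 55
Position 7 (value -1): max_ending_here = 54, max_so_far = 55

Maximum subarray: [0, 8, 11, 9, 13, 8, 6]
Maximum sum: 55

The maximum subarray is [0, 8, 11, 9, 13, 8, 6] with sum 55. This subarray runs from index 0 to index 6.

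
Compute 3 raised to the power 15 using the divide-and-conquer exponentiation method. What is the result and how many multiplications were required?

Computing 3^15 by squaring (build up from 3^1; each line after the first costs one multiplication):

3^1 = 3
3^2 = (3^1)^2 = 3^2 = 9
3^3 = 3 * 3^2 = 3 * 9 = 27
3^6 = (3^3)^2 = 27^2 = 729
3^7 = 3 * 3^6 = 3 * 729 = 2187
3^14 = (3^7)^2 = 2187^2 = 4782969
3^15 = 3 * 3^14 = 3 * 4782969 = 14348907

Result: 14348907
Multiplications needed: 6 (6 lines after 3^1)

3^15 = 14348907. Using exponentiation by squaring, this requires 6 multiplications. The key idea: if the exponent is even, square the half-power; if odd, multiply by the base once.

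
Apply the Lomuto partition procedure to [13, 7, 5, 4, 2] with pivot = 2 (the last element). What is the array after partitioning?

Lomuto partition with pivot = 2:

Initial array: [13, 7, 5, 4, 2]

arr[0]=13 > 2: no swap
arr[1]=7 > 2: no swap
arr[2]=5 > 2: no swap
arr[3]=4 > 2: no swap

Place pivot at position 0: [2, 7, 5, 4, 13]
Pivot position: 0

After partitioning with pivot 2, the array becomes [2, 7, 5, 4, 13]. The pivot is placed at index 0. All elements to the left of the pivot are <= 2, and all elements to the right are > 2.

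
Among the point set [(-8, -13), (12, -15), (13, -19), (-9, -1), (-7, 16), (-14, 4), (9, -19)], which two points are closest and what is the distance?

Computing all pairwise distances among 7 points:

d((-8, -13), (12, -15)) = 20.0998
d((-8, -13), (13, -19)) = 21.8403
d((-8, -13), (-9, -1)) = 12.0416
d((-8, -13), (-7, 16)) = 29.0172
d((-8, -13), (-14, 4)) = 18.0278
d((-8, -13), (9, -19)) = 18.0278
d((12, -15), (13, -19)) = 4.1231
d((12, -15), (-9, -1)) = 25.2389
d((12, -15), (-7, 16)) = 36.3593
d((12, -15), (-14, 4)) = 32.2025
d((12, -15), (9, -19)) = 5.0
d((13, -19), (-9, -1)) = 28.4253
d((13, -19), (-7, 16)) = 40.3113
d((13, -19), (-14, 4)) = 35.4683
d((13, -19), (9, -19)) = 4.0 <-- minimum
d((-9, -1), (-7, 16)) = 17.1172
d((-9, -1), (-14, 4)) = 7.0711
d((-9, -1), (9, -19)) = 25.4558
d((-7, 16), (-14, 4)) = 13.8924
d((-7, 16), (9, -19)) = 38.4838
d((-14, 4), (9, -19)) = 32.5269

Closest pair: (13, -19) and (9, -19) with distance 4.0

The closest pair is (13, -19) and (9, -19) with Euclidean distance 4.0. For 7 points, brute-force pairwise comparison is shown above. For large n, the divide-and-conquer algorithm (sort by x, recurse on halves, check the dividing strip) achieves O(n log n).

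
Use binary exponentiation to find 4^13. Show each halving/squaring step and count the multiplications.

Computing 4^13 by squaring (build up from 4^1; each line after the first costs one multiplication):

4^1 = 4
4^2 = (4^1)^2 = 4^2 = 16
4^3 = 4 * 4^2 = 4 * 16 = 64
4^6 = (4^3)^2 = 64^2 = 4096
4^12 = (4^6)^2 = 4096^2 = 16777216
4^13 = 4 * 4^12 = 4 * 16777216 = 67108864

Result: 67108864
Multiplications needed: 5 (5 lines after 4^1)

4^13 = 67108864. Using exponentiation by squaring, this requires 5 multiplications. The key idea: if the exponent is even, square the half-power; if odd, multiply by the base once.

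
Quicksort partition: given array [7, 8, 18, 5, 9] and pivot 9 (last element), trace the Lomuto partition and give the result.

Lomuto partition with pivot = 9:

Initial array: [7, 8, 18, 5, 9]

arr[0]=7 <= 9: swap with position 0, array becomes [7, 8, 18, 5, 9]
arr[1]=8 <= 9: swap with position 1, array becomes [7, 8, 18, 5, 9]
arr[2]=18 > 9: no swap
arr[3]=5 <= 9: swap with position 2, array becomes [7, 8, 5, 18, 9]

Place pivot at position 3: [7, 8, 5, 9, 18]
Pivot position: 3

After partitioning with pivot 9, the array becomes [7, 8, 5, 9, 18]. The pivot is placed at index 3. All elements to the left of the pivot are <= 9, and all elements to the right are > 9.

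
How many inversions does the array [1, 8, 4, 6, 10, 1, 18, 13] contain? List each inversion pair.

Finding inversions in [1, 8, 4, 6, 10, 1, 18, 13]:

(1, 2): arr[1]=8 > arr[2]=4
(1, 3): arr[1]=8 > arr[3]=6
(1, 5): arr[1]=8 > arr[5]=1
(2, 5): arr[2]=4 > arr[5]=1
(3, 5): arr[3]=6 > arr[5]=1
(4, 5): arr[4]=10 > arr[5]=1
(6, 7): arr[6]=18 > arr[7]=13

Total inversions: 7

The array has 7 inversion(s): (1,2), (1,3), (1,5), (2,5), (3,5), (4,5), (6,7). Each pair (i,j) satisfies i < j and arr[i] > arr[j].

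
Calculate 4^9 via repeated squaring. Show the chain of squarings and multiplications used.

Computing 4^9 by squaring (build up from 4^1; each line after the first costs one multiplication):

4^1 = 4
4^2 = (4^1)^2 = 4^2 = 16
4^4 = (4^2)^2 = 16^2 = 256
4^8 = (4^4)^2 = 256^2 = 65536
4^9 = 4 * 4^8 = 4 * 65536 = 262144

Result: 262144
Multiplications needed: 4 (4 lines after 4^1)

4^9 = 262144. Using exponentiation by squaring, this requires 4 multiplications. The key idea: if the exponent is even, square the half-power; if odd, multiply by the base once.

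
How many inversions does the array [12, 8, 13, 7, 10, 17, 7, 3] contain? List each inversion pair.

Finding inversions in [12, 8, 13, 7, 10, 17, 7, 3]:

(0, 1): arr[0]=12 > arr[1]=8
(0, 3): arr[0]=12 > arr[3]=7
(0, 4): arr[0]=12 > arr[4]=10
(0, 6): arr[0]=12 > arr[6]=7
(0, 7): arr[0]=12 > arr[7]=3
(1, 3): arr[1]=8 > arr[3]=7
(1, 6): arr[1]=8 > arr[6]=7
(1, 7): arr[1]=8 > arr[7]=3
(2, 3): arr[2]=13 > arr[3]=7
(2, 4): arr[2]=13 > arr[4]=10
(2, 6): arr[2]=13 > arr[6]=7
(2, 7): arr[2]=13 > arr[7]=3
(3, 7): arr[3]=7 > arr[7]=3
(4, 6): arr[4]=10 > arr[6]=7
(4, 7): arr[4]=10 > arr[7]=3
(5, 6): arr[5]=17 > arr[6]=7
(5, 7): arr[5]=17 > arr[7]=3
(6, 7): arr[6]=7 > arr[7]=3

Total inversions: 18

The array has 18 inversion(s): (0,1), (0,3), (0,4), (0,6), (0,7), (1,3), (1,6), (1,7), (2,3), (2,4), (2,6), (2,7), (3,7), (4,6), (4,7), (5,6), (5,7), (6,7). Each pair (i,j) satisfies i < j and arr[i] > arr[j].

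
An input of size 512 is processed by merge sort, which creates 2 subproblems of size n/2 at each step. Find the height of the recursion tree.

For divide and conquer with division factor 2:

Problem sizes at each level:
Level 0: 512
Level 1: 256
Level 2: 128
Level 3: 64
Level 4: 32
Level 5: 16
Level 6: 8
Level 7: 4
Level 8: 2
Level 9: 1

The root is level 0 and the size-1 base case is level 9 (the tree spans levels 0 through 9, i.e. 10 levels counting the root), so the depth is the number of divisions: log_2(512) = 9

The recursion tree depth is log_2(512) = 9. At each level, the problem size is divided by 2, so it takes 9 divisions to reduce to a base case of size 1. The algorithm makes 2 recursive calls at each level.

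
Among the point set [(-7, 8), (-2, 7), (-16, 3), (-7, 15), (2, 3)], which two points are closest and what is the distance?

Computing all pairwise distances among 5 points:

d((-7, 8), (-2, 7)) = 5.099 <-- minimum
d((-7, 8), (-16, 3)) = 10.2956
d((-7, 8), (-7, 15)) = 7.0
d((-7, 8), (2, 3)) = 10.2956
d((-2, 7), (-16, 3)) = 14.5602
d((-2, 7), (-7, 15)) = 9.434
d((-2, 7), (2, 3)) = 5.6569
d((-16, 3), (-7, 15)) = 15.0
d((-16, 3), (2, 3)) = 18.0
d((-7, 15), (2, 3)) = 15.0

Closest pair: (-7, 8) and (-2, 7) with distance 5.099

The closest pair is (-7, 8) and (-2, 7) with Euclidean distance 5.099. For 5 points, brute-force pairwise comparison is shown above. For large n, the divide-and-conquer algorithm (sort by x, recurse on halves, check the dividing strip) achieves O(n log n).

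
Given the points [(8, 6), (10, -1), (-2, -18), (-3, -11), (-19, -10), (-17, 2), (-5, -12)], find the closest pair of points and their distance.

Computing all pairwise distances among 7 points:

d((8, 6), (10, -1)) = 7.2801
d((8, 6), (-2, -18)) = 26.0
d((8, 6), (-3, -11)) = 20.2485
d((8, 6), (-19, -10)) = 31.3847
d((8, 6), (-17, 2)) = 25.318
d((8, 6), (-5, -12)) = 22.2036
d((10, -1), (-2, -18)) = 20.8087
d((10, -1), (-3, -11)) = 16.4012
d((10, -1), (-19, -10)) = 30.3645
d((10, -1), (-17, 2)) = 27.1662
d((10, -1), (-5, -12)) = 18.6011
d((-2, -18), (-3, -11)) = 7.0711
d((-2, -18), (-19, -10)) = 18.7883
d((-2, -18), (-17, 2)) = 25.0
d((-2, -18), (-5, -12)) = 6.7082
d((-3, -11), (-19, -10)) = 16.0312
d((-3, -11), (-17, 2)) = 19.105
d((-3, -11), (-5, -12)) = 2.2361 <-- minimum
d((-19, -10), (-17, 2)) = 12.1655
d((-19, -10), (-5, -12)) = 14.1421
d((-17, 2), (-5, -12)) = 18.4391

Closest pair: (-3, -11) and (-5, -12) with distance 2.2361

The closest pair is (-3, -11) and (-5, -12) with Euclidean distance 2.2361. For 7 points, brute-force pairwise comparison is shown above. For large n, the divide-and-conquer algorithm (sort by x, recurse on halves, check the dividing strip) achieves O(n log n).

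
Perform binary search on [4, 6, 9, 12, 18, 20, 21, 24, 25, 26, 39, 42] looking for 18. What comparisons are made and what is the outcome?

Binary search for 18 in [4, 6, 9, 12, 18, 20, 21, 24, 25, 26, 39, 42]:

lo=0, hi=11, mid=5, arr[mid]=20 -> 20 > 18, search left half
lo=0, hi=4, mid=2, arr[mid]=9 -> 9 < 18, search right half
lo=3, hi=4, mid=3, arr[mid]=12 -> 12 < 18, search right half
lo=4, hi=4, mid=4, arr[mid]=18 -> Found target at index 4!

Binary search finds 18 at index 4 after 4 comparisons. The search repeatedly halves the search space by comparing with the middle element.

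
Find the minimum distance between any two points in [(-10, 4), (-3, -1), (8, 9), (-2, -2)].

Computing all pairwise distances among 4 points:

d((-10, 4), (-3, -1)) = 8.6023
d((-10, 4), (8, 9)) = 18.6815
d((-10, 4), (-2, -2)) = 10.0
d((-3, -1), (8, 9)) = 14.8661
d((-3, -1), (-2, -2)) = 1.4142 <-- minimum
d((8, 9), (-2, -2)) = 14.8661

Closest pair: (-3, -1) and (-2, -2) with distance 1.4142

The closest pair is (-3, -1) and (-2, -2) with Euclidean distance 1.4142. For 4 points, brute-force pairwise comparison is shown above. For large n, the divide-and-conquer algorithm (sort by x, recurse on halves, check the dividing strip) achieves O(n log n).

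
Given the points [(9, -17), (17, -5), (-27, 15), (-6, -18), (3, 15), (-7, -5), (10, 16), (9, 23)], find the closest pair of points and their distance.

Computing all pairwise distances among 8 points:

d((9, -17), (17, -5)) = 14.4222
d((9, -17), (-27, 15)) = 48.1664
d((9, -17), (-6, -18)) = 15.0333
d((9, -17), (3, 15)) = 32.5576
d((9, -17), (-7, -5)) = 20.0
d((9, -17), (10, 16)) = 33.0151
d((9, -17), (9, 23)) = 40.0
d((17, -5), (-27, 15)) = 48.3322
d((17, -5), (-6, -18)) = 26.4197
d((17, -5), (3, 15)) = 24.4131
d((17, -5), (-7, -5)) = 24.0
d((17, -5), (10, 16)) = 22.1359
d((17, -5), (9, 23)) = 29.1204
d((-27, 15), (-6, -18)) = 39.1152
d((-27, 15), (3, 15)) = 30.0
d((-27, 15), (-7, -5)) = 28.2843
d((-27, 15), (10, 16)) = 37.0135
d((-27, 15), (9, 23)) = 36.8782
d((-6, -18), (3, 15)) = 34.2053
d((-6, -18), (-7, -5)) = 13.0384
d((-6, -18), (10, 16)) = 37.5766
d((-6, -18), (9, 23)) = 43.6578
d((3, 15), (-7, -5)) = 22.3607
d((3, 15), (10, 16)) = 7.0711 <-- minimum
d((3, 15), (9, 23)) = 10.0
d((-7, -5), (10, 16)) = 27.0185
d((-7, -5), (9, 23)) = 32.249
d((10, 16), (9, 23)) = 7.0711 <-- minimum

Minimum distance: 7.0711 (tie among 2 pairs: (3, 15) and (10, 16); (10, 16) and (9, 23))

The minimum Euclidean distance is 7.0711. There is a tie: 2 pairs achieve this minimum — (3, 15) and (10, 16); (10, 16) and (9, 23). Any of these is a valid closest pair. For 8 points, brute-force pairwise comparison is shown above. For large n, the divide-and-conquer algorithm (sort by x, recurse on halves, check the dividing strip) achieves O(n log n).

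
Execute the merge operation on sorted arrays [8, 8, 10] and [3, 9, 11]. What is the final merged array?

Merging process:

Compare 8 vs 3: take 3 from right. Merged: [3]
Compare 8 vs 9: take 8 from left. Merged: [3, 8]
Compare 8 vs 9: take 8 from left. Merged: [3, 8, 8]
Compare 10 vs 9: take 9 from right. Merged: [3, 8, 8, 9]
Compare 10 vs 11: take 10 from left. Merged: [3, 8, 8, 9, 10]
Append remaining from right: [11]. Merged: [3, 8, 8, 9, 10, 11]

Final merged array: [3, 8, 8, 9, 10, 11]
Total comparisons: 5

The merged array is [3, 8, 8, 9, 10, 11], requiring 5 comparisons. The merge step runs in O(n) time where n is the total number of elements.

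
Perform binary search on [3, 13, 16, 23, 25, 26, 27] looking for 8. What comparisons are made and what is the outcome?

Binary search for 8 in [3, 13, 16, 23, 25, 26, 27]:

lo=0, hi=6, mid=3, arr[mid]=23 -> 23 > 8, search left half
lo=0, hi=2, mid=1, arr[mid]=13 -> 13 > 8, search left half
lo=0, hi=0, mid=0, arr[mid]=3 -> 3 < 8, search right half
lo=1 > hi=0, target 8 not found

Binary search determines that 8 is not in the array after 3 comparisons. The search space was exhausted without finding the target.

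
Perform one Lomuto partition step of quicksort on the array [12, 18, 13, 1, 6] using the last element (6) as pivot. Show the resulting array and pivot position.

Lomuto partition with pivot = 6:

Initial array: [12, 18, 13, 1, 6]

arr[0]=12 > 6: no swap
arr[1]=18 > 6: no swap
arr[2]=13 > 6: no swap
arr[3]=1 <= 6: swap with position 0, array becomes [1, 18, 13, 12, 6]

Place pivot at position 1: [1, 6, 13, 12, 18]
Pivot position: 1

After partitioning with pivot 6, the array becomes [1, 6, 13, 12, 18]. The pivot is placed at index 1. All elements to the left of the pivot are <= 6, and all elements to the right are > 6.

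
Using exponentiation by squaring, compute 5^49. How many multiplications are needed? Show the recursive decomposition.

Computing 5^49 by squaring (build up from 5^1; each line after the first costs one multiplication):

5^1 = 5
5^2 = (5^1)^2 = 5^2 = 25
5^3 = 5 * 5^2 = 5 * 25 = 125
5^6 = (5^3)^2 = 125^2 = 15625
5^12 = (5^6)^2 = 15625^2 = 244140625
5^24 = (5^12)^2 = 244140625^2 = 59604644775390625
5^48 = (5^24)^2 = 59604644775390625^2 = 3552713678800500929355621337890625
5^49 = 5 * 5^48 = 5 * 3552713678800500929355621337890625 = 17763568394002504646778106689453125

Result: 17763568394002504646778106689453125
Multiplications needed: 7 (7 lines after 5^1)

5^49 = 17763568394002504646778106689453125. Using exponentiation by squaring, this requires 7 multiplications. The key idea: if the exponent is even, square the half-power; if odd, multiply by the base once.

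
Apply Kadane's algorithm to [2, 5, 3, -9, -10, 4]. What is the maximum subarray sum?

Using Kadane's algorithm on [2, 5, 3, -9, -10, 4]:

Scanning through the array:
Position 1 (value 5): max_ending_here = 7, max_so_far = 7
Position 2 (value 3): max_ending_here = 10, max_so_far = 10
Position 3 (value -9): max_ending_here = 1, max_so_far = 10
Position 4 (value -10): max_ending_here = -9, max_so_far = 10
Position 5 (value 4): max_ending_here = 4, max_so_far = 10

Maximum subarray: [2, 5, 3]
Maximum sum: 10

The maximum subarray is [2, 5, 3] with sum 10. This subarray runs from index 0 to index 2.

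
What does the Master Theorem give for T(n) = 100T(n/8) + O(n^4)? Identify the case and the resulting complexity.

Master Theorem for T(n) = 100T(n/8) + O(n^4):

a = 100, b = 8, c = 4
log_b(a) = log_8(100) = 2.2146

Case 3: c = 4 > log_8(100) = 2.2146
T(n) = O(n^4) = O(n^4)

For T(n) = 100T(n/8) + O(n^4): log_8(100) = 2.2146. This is Case 3 of the Master Theorem (c > log_b(a), work dominated by root), giving O(n^4).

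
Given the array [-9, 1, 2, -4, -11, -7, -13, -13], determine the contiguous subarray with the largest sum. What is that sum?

Using Kadane's algorithm on [-9, 1, 2, -4, -11, -7, -13, -13]:

Scanning through the array:
Position 1 (value 1): max_ending_here = 1, max_so_far = 1
Position 2 (value 2): max_ending_here = 3, max_so_far = 3
Position 3 (value -4): max_ending_here = -1, max_so_far = 3
Position 4 (value -11): max_ending_here = -11, max_so_far = 3
Position 5 (value -7): max_ending_here = -7, max_so_far = 3
Position 6 (value -13): max_ending_here = -13, max_so_far = 3
Position 7 (value -13): max_ending_here = -13, max_so_far = 3

Maximum subarray: [1, 2]
Maximum sum: 3

The maximum subarray is [1, 2] with sum 3. This subarray runs from index 1 to index 2.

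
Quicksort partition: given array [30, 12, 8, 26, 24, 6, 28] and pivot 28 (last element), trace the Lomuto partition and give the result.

Lomuto partition with pivot = 28:

Initial array: [30, 12, 8, 26, 24, 6, 28]

arr[0]=30 > 28: no swap
arr[1]=12 <= 28: swap with position 0, array becomes [12, 30, 8, 26, 24, 6, 28]
arr[2]=8 <= 28: swap with position 1, array becomes [12, 8, 30, 26, 24, 6, 28]
arr[3]=26 <= 28: swap with position 2, array becomes [12, 8, 26, 30, 24, 6, 28]
arr[4]=24 <= 28: swap with position 3, array becomes [12, 8, 26, 24, 30, 6, 28]
arr[5]=6 <= 28: swap with position 4, array becomes [12, 8, 26, 24, 6, 30, 28]

Place pivot at position 5: [12, 8, 26, 24, 6, 28, 30]
Pivot position: 5

After partitioning with pivot 28, the array becomes [12, 8, 26, 24, 6, 28, 30]. The pivot is placed at index 5. All elements to the left of the pivot are <= 28, and all elements to the right are > 28.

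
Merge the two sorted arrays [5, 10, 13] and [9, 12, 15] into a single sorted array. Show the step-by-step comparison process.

Merging process:

Compare 5 vs 9: take 5 from left. Merged: [5]
Compare 10 vs 9: take 9 from right. Merged: [5, 9]
Compare 10 vs 12: take 10 from left. Merged: [5, 9, 10]
Compare 13 vs 12: take 12 from right. Merged: [5, 9, 10, 12]
Compare 13 vs 15: take 13 from left. Merged: [5, 9, 10, 12, 13]
Append remaining from right: [15]. Merged: [5, 9, 10, 12, 13, 15]

Final merged array: [5, 9, 10, 12, 13, 15]
Total comparisons: 5

The merged array is [5, 9, 10, 12, 13, 15], requiring 5 comparisons. The merge step runs in O(n) time where n is the total number of elements.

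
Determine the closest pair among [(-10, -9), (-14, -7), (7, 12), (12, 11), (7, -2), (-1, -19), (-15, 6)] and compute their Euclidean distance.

Computing all pairwise distances among 7 points:

d((-10, -9), (-14, -7)) = 4.4721 <-- minimum
d((-10, -9), (7, 12)) = 27.0185
d((-10, -9), (12, 11)) = 29.7321
d((-10, -9), (7, -2)) = 18.3848
d((-10, -9), (-1, -19)) = 13.4536
d((-10, -9), (-15, 6)) = 15.8114
d((-14, -7), (7, 12)) = 28.3196
d((-14, -7), (12, 11)) = 31.6228
d((-14, -7), (7, -2)) = 21.587
d((-14, -7), (-1, -19)) = 17.6918
d((-14, -7), (-15, 6)) = 13.0384
d((7, 12), (12, 11)) = 5.099
d((7, 12), (7, -2)) = 14.0
d((7, 12), (-1, -19)) = 32.0156
d((7, 12), (-15, 6)) = 22.8035
d((12, 11), (7, -2)) = 13.9284
d((12, 11), (-1, -19)) = 32.6956
d((12, 11), (-15, 6)) = 27.4591
d((7, -2), (-1, -19)) = 18.7883
d((7, -2), (-15, 6)) = 23.4094
d((-1, -19), (-15, 6)) = 28.6531

Closest pair: (-10, -9) and (-14, -7) with distance 4.4721

The closest pair is (-10, -9) and (-14, -7) with Euclidean distance 4.4721. For 7 points, brute-force pairwise comparison is shown above. For large n, the divide-and-conquer algorithm (sort by x, recurse on halves, check the dividing strip) achieves O(n log n).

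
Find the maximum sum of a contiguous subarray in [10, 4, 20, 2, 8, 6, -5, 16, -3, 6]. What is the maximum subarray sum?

Using Kadane's algorithm on [10, 4, 20, 2, 8, 6, -5, 16, -3, 6]:

Scanning through the array:
Position 1 (value 4): max_ending_here = 14, max_so_far = 14
Position 2 (value 20): max_ending_here = 34, max_so_far = 34
Position 3 (value 2): max_ending_here = 36, max_so_far = 36
Position 4 (value 8): max_ending_here = 44, max_so_far = 44
Position 5 (value 6): max_ending_here = 50, max_so_far = 50
Position 6 (value -5): max_ending_here = 45, max_so_far = 50
Position 7 (value 16): max_ending_here = 61, max_so_far = 61
Position 8 (value -3): max_ending_here = 58, max_so_far = 61
Position 9 (value 6): max_ending_here = 64, max_so_far = 64

Maximum subarray: [10, 4, 20, 2, 8, 6, -5, 16, -3, 6]
Maximum sum: 64

The maximum subarray is [10, 4, 20, 2, 8, 6, -5, 16, -3, 6] with sum 64. This subarray runs from index 0 to index 9.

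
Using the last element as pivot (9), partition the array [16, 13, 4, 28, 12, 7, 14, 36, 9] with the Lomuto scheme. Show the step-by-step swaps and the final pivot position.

Lomuto partition with pivot = 9:

Initial array: [16, 13, 4, 28, 12, 7, 14, 36, 9]

arr[0]=16 > 9: no swap
arr[1]=13 > 9: no swap
arr[2]=4 <= 9: swap with position 0, array becomes [4, 13, 16, 28, 12, 7, 14, 36, 9]
arr[3]=28 > 9: no swap
arr[4]=12 > 9: no swap
arr[5]=7 <= 9: swap with position 1, array becomes [4, 7, 16, 28, 12, 13, 14, 36, 9]
arr[6]=14 > 9: no swap
arr[7]=36 > 9: no swap

Place pivot at position 2: [4, 7, 9, 28, 12, 13, 14, 36, 16]
Pivot position: 2

After partitioning with pivot 9, the array becomes [4, 7, 9, 28, 12, 13, 14, 36, 16]. The pivot is placed at index 2. All elements to the left of the pivot are <= 9, and all elements to the right are > 9.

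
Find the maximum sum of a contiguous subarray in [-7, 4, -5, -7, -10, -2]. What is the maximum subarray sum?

Using Kadane's algorithm on [-7, 4, -5, -7, -10, -2]:

Scanning through the array:
Position 1 (value 4): max_ending_here = 4, max_so_far = 4
Position 2 (value -5): max_ending_here = -1, max_so_far = 4
Position 3 (value -7): max_ending_here = -7, max_so_far = 4
Position 4 (value -10): max_ending_here = -10, max_so_far = 4
Position 5 (value -2): max_ending_here = -2, max_so_far = 4

Maximum subarray: [4]
Maximum sum: 4

The maximum subarray is [4] with sum 4. This subarray runs from index 1 to index 1.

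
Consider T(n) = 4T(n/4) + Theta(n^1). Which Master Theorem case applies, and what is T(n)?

Master Theorem for T(n) = 4T(n/4) + O(n^1):

a = 4, b = 4, c = 1
log_b(a) = log_4(4) = 1.0000

Case 2: c = 1 = log_4(4) = 1.0000
T(n) = O(n^1 log n) = O(n log n)

For T(n) = 4T(n/4) + O(n^1): log_4(4) = 1.0000. This is Case 2 of the Master Theorem (c = log_b(a), equal work at all levels), giving O(n log n).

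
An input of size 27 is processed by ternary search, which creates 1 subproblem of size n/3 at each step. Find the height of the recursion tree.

For divide and conquer with division factor 3:

Problem sizes at each level:
Level 0: 27
Level 1: 9
Level 2: 3
Level 3: 1

The root is level 0 and the size-1 base case is level 3 (the tree spans levels 0 through 3, i.e. 4 levels counting the root), so the depth is the number of divisions: log_3(27) = 3

The recursion tree depth is log_3(27) = 3. At each level, the problem size is divided by 3, so it takes 3 divisions to reduce to a base case of size 1. The algorithm makes 1 recursive call at each level.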